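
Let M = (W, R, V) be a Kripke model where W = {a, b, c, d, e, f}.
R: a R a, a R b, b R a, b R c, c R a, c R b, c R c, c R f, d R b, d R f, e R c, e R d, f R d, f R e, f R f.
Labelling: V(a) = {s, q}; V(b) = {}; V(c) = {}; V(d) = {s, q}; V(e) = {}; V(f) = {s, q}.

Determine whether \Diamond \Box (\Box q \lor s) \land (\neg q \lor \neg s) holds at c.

No

Recall that \Box ψ holds at a world iff ψ holds at every accessible world, and \Diamond ψ holds iff ψ holds at some accessible world.
At c: \Diamond \Box (\Box q \lor s) is false, \neg q \lor \neg s is true, so \Diamond \Box (\Box q \lor s) \land (\neg q \lor \neg s) is false.
  At c: \Diamond \Box (\Box q \lor s) requires \Box (\Box q \lor s) at some successor in {a, b, c, f}.
    At a: \Box (\Box q \lor s) is false.
    At b: \Box (\Box q \lor s) is false.
    At c: \Box (\Box q \lor s) is false.
    At f: \Box (\Box q \lor s) is false.
  So \Diamond \Box (\Box q \lor s) is false at c.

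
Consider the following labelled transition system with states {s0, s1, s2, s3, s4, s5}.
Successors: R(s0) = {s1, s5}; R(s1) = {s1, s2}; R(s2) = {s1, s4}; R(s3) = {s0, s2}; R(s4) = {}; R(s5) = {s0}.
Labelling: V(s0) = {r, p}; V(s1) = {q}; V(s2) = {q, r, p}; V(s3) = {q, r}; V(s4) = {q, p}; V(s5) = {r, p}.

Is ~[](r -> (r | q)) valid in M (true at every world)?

Recall that []ψ holds at a world iff ψ holds at every accessible world, and <>ψ holds iff ψ holds at some accessible world.
Let φ = ~[](r -> (r | q)). Evaluate φ at each world:
  s0 (successors {s1, s5}): φ is false.
  s1 (successors {s1, s2}): φ is false.
  s2 (successors {s1, s4}): φ is false.
  s3 (successors {s0, s2}): φ is false.
  s4 (successors ∅): φ is false.
  s5 (successors {s0}): φ is false.
Detail at s0 (counterexample):
  At s0: [](r -> (r | q)) is true, so ~[](r -> (r | q)) is false.
    At s0: [](r -> (r | q)) requires r -> (r | q) at every successor {s1, s5}.
      At s1: r -> (r | q) is true.
      At s5: r -> (r | q) is true.
    So [](r -> (r | q)) is true at s0.

No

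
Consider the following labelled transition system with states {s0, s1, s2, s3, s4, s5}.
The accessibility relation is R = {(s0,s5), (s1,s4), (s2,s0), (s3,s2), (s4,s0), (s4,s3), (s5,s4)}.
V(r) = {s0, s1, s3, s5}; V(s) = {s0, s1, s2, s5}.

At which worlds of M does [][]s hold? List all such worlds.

Let φ = [][]s. Evaluate φ at each world:
  s0 (successors {s5}): φ is false.
  s1 (successors {s4}): φ is false.
  s2 (successors {s0}): φ is true.
  s3 (successors {s2}): φ is true.
  s4 (successors {s0, s3}): φ is true.
  s5 (successors {s4}): φ is false.
For instance, at s4:
  At s4: [][]s requires []s at every successor {s0, s3}.
      At s0: []s requires s at every successor {s5}.
        At s5: s is true.
      So []s is true at s0.
      At s3: []s requires s at every successor {s2}.
        At s2: s is true.
      So []s is true at s3.
  So [][]s is true at s4.
Satisfying worlds: {s2, s3, s4}

s2, s3, s4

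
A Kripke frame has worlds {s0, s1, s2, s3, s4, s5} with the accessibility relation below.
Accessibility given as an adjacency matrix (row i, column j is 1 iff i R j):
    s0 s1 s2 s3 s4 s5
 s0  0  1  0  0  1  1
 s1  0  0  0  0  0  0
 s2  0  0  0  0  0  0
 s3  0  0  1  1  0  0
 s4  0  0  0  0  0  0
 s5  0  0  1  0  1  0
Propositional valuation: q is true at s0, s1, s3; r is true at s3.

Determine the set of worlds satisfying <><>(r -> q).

s0, s3

Let φ = <><>(r -> q). Evaluate φ at each world:
  s0 (successors {s1, s4, s5}): φ is true.
  s1 (successors ∅): φ is false.
  s2 (successors ∅): φ is false.
  s3 (successors {s2, s3}): φ is true.
  s4 (successors ∅): φ is false.
  s5 (successors {s2, s4}): φ is false.
For instance, at s0:
  At s0: <><>(r -> q) requires <>(r -> q) at some successor in {s1, s4, s5}.
    <>(r -> q) holds at s5, so <><>(r -> q) is true at s0.
      At s5: <>(r -> q) requires r -> q at some successor in {s2, s4}.
        r -> q holds at s2, so <>(r -> q) is true at s5.
Satisfying worlds: {s0, s3}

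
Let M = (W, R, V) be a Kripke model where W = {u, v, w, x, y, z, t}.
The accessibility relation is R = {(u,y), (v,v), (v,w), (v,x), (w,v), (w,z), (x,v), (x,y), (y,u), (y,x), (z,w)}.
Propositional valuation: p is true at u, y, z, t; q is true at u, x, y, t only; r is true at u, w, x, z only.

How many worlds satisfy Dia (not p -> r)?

Let φ = Dia (not p -> r). Evaluate φ at each world:
  u (successors {y}): φ is true.
  v (successors {v, w, x}): φ is true.
  w (successors {v, z}): φ is true.
  x (successors {v, y}): φ is true.
  y (successors {u, x}): φ is true.
  z (successors {w}): φ is true.
  t (successors ∅): φ is false.
For instance, at y:
  At y: Dia (not p -> r) requires not p -> r at some successor in {u, x}.
    not p -> r holds at u, so Dia (not p -> r) is true at y.
Satisfying worlds: {u, v, w, x, y, z}

6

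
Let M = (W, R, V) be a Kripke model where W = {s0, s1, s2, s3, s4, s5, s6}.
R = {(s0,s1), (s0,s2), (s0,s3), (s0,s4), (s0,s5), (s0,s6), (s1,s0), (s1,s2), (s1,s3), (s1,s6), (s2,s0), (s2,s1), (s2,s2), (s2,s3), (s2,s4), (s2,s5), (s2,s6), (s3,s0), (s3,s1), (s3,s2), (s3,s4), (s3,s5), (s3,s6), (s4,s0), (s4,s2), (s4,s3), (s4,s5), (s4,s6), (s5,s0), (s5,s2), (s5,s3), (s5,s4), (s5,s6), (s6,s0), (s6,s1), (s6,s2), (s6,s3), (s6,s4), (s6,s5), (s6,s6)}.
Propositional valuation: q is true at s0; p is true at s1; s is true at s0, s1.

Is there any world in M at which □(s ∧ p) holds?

Let φ = □(s ∧ p). Evaluate φ at each world:
  s0 (successors {s1, s2, s3, s4, s5, s6}): φ is false.
  s1 (successors {s0, s2, s3, s6}): φ is false.
  s2 (successors {s0, s1, s2, s3, s4, s5, s6}): φ is false.
  s3 (successors {s0, s1, s2, s4, s5, s6}): φ is false.
  s4 (successors {s0, s2, s3, s5, s6}): φ is false.
  s5 (successors {s0, s2, s3, s4, s6}): φ is false.
  s6 (successors {s0, s1, s2, s3, s4, s5, s6}): φ is false.
For instance, at s3:
  At s3: □(s ∧ p) requires s ∧ p at every successor {s0, s1, s2, s4, s5, s6}.
    s ∧ p fails at s0, so □(s ∧ p) is false at s3.

No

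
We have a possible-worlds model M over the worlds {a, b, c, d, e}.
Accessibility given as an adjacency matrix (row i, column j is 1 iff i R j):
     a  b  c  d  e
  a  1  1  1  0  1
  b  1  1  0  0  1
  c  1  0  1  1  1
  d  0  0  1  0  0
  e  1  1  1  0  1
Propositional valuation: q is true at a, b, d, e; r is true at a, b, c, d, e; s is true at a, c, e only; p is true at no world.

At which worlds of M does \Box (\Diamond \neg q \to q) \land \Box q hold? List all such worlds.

b

Let φ = \Box (\Diamond \neg q \to q) \land \Box q. Evaluate φ at each world:
  a (successors {a, b, c, e}): φ is false.
  b (successors {a, b, e}): φ is true.
  c (successors {a, c, d, e}): φ is false.
  d (successors {c}): φ is false.
  e (successors {a, b, c, e}): φ is false.
For instance, at a:
  At a: \Box (\Diamond \neg q \to q) is false, \Box q is false, so \Box (\Diamond \neg q \to q) \land \Box q is false.
    At a: \Box (\Diamond \neg q \to q) requires \Diamond \neg q \to q at every successor {a, b, c, e}.
      \Diamond \neg q \to q fails at c, so \Box (\Diamond \neg q \to q) is false at a.
    At a: \Box q requires q at every successor {a, b, c, e}.
      q fails at c, so \Box q is false at a.
Satisfying worlds: {b}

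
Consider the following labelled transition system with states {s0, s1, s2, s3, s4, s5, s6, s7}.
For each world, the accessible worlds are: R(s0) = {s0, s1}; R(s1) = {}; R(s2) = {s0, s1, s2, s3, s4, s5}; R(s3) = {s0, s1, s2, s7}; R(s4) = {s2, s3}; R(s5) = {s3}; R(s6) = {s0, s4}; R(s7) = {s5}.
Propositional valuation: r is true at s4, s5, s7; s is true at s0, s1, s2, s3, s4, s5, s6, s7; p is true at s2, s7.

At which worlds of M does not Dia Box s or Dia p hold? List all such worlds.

Let φ = not Dia Box s or Dia p. Evaluate φ at each world:
  s0 (successors {s0, s1}): φ is false.
  s1 (successors ∅): φ is true.
  s2 (successors {s0, s1, s2, s3, s4, s5}): φ is true.
  s3 (successors {s0, s1, s2, s7}): φ is true.
  s4 (successors {s2, s3}): φ is true.
  s5 (successors {s3}): φ is false.
  s6 (successors {s0, s4}): φ is false.
  s7 (successors {s5}): φ is false.
For instance, at s6:
  At s6: not Dia Box s is false, Dia p is false, so not Dia Box s or Dia p is false.
    At s6: Dia Box s is true, so not Dia Box s is false.
      At s6: Dia Box s requires Box s at some successor in {s0, s4}.
        Box s holds at s0, so Dia Box s is true at s6.
    At s6: Dia p requires p at some successor in {s0, s4}.
      At s0: p is false.
      At s4: p is false.
    So Dia p is false at s6.
Satisfying worlds: {s1, s2, s3, s4}

s1, s2, s3, s4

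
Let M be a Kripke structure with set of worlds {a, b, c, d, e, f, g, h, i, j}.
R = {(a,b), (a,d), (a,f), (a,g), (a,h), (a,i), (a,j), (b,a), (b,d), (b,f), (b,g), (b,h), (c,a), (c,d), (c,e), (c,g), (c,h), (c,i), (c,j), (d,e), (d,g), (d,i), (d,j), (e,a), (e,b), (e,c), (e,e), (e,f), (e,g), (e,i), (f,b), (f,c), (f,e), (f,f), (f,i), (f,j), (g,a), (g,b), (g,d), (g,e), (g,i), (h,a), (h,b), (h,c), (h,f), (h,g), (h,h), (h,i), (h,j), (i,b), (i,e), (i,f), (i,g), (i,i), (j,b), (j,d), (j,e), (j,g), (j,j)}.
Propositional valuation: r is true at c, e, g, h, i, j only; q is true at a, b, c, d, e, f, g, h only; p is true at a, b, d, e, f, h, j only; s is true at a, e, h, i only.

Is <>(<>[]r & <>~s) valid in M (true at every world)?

Recall that []ψ holds at a world iff ψ holds at every accessible world, and <>ψ holds iff ψ holds at some accessible world.
Let φ = <>(<>[]r & <>~s). Evaluate φ at each world:
  a (successors {b, d, f, g, h, i, j}): φ is true.
  b (successors {a, d, f, g, h}): φ is true.
  c (successors {a, d, e, g, h, i, j}): φ is true.
  d (successors {e, g, i, j}): φ is true.
  e (successors {a, b, c, e, f, g, i}): φ is true.
  f (successors {b, c, e, f, i, j}): φ is true.
  g (successors {a, b, d, e, i}): φ is true.
  h (successors {a, b, c, f, g, h, i, j}): φ is true.
  i (successors {b, e, f, g, i}): φ is true.
  j (successors {b, d, e, g, j}): φ is true.
For instance, at g:
  At g: <>(<>[]r & <>~s) requires <>[]r & <>~s at some successor in {a, b, d, e, i}.
    <>[]r & <>~s holds at a, so <>(<>[]r & <>~s) is true at g.
      At a: <>[]r is true, <>~s is true, so <>[]r & <>~s is true.

Yes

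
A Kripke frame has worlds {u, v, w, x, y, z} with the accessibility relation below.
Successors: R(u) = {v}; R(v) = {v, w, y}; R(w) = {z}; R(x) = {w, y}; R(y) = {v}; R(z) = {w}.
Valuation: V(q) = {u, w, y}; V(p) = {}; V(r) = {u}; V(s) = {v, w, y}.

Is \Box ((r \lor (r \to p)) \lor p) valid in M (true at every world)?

Let φ = \Box ((r \lor (r \to p)) \lor p). Evaluate φ at each world:
  u (successors {v}): φ is true.
  v (successors {v, w, y}): φ is true.
  w (successors {z}): φ is true.
  x (successors {w, y}): φ is true.
  y (successors {v}): φ is true.
  z (successors {w}): φ is true.
For instance, at z:
  At z: \Box ((r \lor (r \to p)) \lor p) requires (r \lor (r \to p)) \lor p at every successor {w}.
    At w: (r \lor (r \to p)) \lor p is true.
  So \Box ((r \lor (r \to p)) \lor p) is true at z.

Yes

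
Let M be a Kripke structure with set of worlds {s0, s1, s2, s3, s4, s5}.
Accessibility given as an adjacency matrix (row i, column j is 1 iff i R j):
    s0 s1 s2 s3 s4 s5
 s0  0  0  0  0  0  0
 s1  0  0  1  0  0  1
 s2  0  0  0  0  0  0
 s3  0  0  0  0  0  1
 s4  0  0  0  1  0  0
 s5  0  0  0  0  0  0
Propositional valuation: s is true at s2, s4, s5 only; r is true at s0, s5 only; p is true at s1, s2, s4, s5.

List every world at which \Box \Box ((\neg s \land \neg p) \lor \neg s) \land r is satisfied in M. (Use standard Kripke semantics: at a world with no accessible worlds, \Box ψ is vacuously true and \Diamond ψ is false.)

s0, s5

Let φ = \Box \Box ((\neg s \land \neg p) \lor \neg s) \land r. Evaluate φ at each world:
  s0 (successors ∅): φ is true.
  s1 (successors {s2, s5}): φ is false.
  s2 (successors ∅): φ is false.
  s3 (successors {s5}): φ is false.
  s4 (successors {s3}): φ is false.
  s5 (successors ∅): φ is true.
For instance, at s4:
  At s4: \Box \Box ((\neg s \land \neg p) \lor \neg s) is false, r is false, so \Box \Box ((\neg s \land \neg p) \lor \neg s) \land r is false.
    At s4: \Box \Box ((\neg s \land \neg p) \lor \neg s) requires \Box ((\neg s \land \neg p) \lor \neg s) at every successor {s3}.
      \Box ((\neg s \land \neg p) \lor \neg s) fails at s3, so \Box \Box ((\neg s \land \neg p) \lor \neg s) is false at s4.
Satisfying worlds: {s0, s5}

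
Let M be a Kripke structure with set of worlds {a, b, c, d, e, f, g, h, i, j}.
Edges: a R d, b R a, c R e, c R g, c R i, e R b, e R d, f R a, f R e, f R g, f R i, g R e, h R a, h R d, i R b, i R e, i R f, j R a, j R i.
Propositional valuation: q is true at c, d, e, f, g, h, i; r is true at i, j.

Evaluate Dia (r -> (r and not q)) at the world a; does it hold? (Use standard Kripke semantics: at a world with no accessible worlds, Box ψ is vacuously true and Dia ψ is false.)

Yes

At a: Dia (r -> (r and not q)) requires r -> (r and not q) at some successor in {d}.
  r -> (r and not q) holds at d, so Dia (r -> (r and not q)) is true at a.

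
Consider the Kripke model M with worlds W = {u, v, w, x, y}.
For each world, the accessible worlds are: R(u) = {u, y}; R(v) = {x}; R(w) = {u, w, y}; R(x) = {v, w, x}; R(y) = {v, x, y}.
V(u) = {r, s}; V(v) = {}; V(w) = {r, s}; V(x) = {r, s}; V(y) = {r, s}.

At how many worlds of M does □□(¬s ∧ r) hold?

Let φ = □□(¬s ∧ r). Evaluate φ at each world:
  u (successors {u, y}): φ is false.
  v (successors {x}): φ is false.
  w (successors {u, w, y}): φ is false.
  x (successors {v, w, x}): φ is false.
  y (successors {v, x, y}): φ is false.
For instance, at w:
  At w: □□(¬s ∧ r) requires □(¬s ∧ r) at every successor {u, w, y}.
    □(¬s ∧ r) fails at u, so □□(¬s ∧ r) is false at w.
      At u: □(¬s ∧ r) requires ¬s ∧ r at every successor {u, y}.
        ¬s ∧ r fails at u, so □(¬s ∧ r) is false at u.
Satisfying worlds: none.

0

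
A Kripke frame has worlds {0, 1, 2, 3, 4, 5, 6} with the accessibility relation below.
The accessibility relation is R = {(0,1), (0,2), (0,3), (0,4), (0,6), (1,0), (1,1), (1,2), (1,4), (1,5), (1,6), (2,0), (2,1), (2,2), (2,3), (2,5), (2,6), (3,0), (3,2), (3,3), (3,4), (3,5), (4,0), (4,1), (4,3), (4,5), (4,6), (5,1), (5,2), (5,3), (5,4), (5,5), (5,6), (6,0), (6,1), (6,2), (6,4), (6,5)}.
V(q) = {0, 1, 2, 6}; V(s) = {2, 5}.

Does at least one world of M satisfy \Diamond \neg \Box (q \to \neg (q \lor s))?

Let φ = \Diamond \neg \Box (q \to \neg (q \lor s)). Evaluate φ at each world:
  0 (successors {1, 2, 3, 4, 6}): φ is true.
  1 (successors {0, 1, 2, 4, 5, 6}): φ is true.
  2 (successors {0, 1, 2, 3, 5, 6}): φ is true.
  3 (successors {0, 2, 3, 4, 5}): φ is true.
  4 (successors {0, 1, 3, 5, 6}): φ is true.
  5 (successors {1, 2, 3, 4, 5, 6}): φ is true.
  6 (successors {0, 1, 2, 4, 5}): φ is true.
Detail at 0 (witness):
  At 0: \Diamond \neg \Box (q \to \neg (q \lor s)) requires \neg \Box (q \to \neg (q \lor s)) at some successor in {1, 2, 3, 4, 6}.
    \neg \Box (q \to \neg (q \lor s)) holds at 1, so \Diamond \neg \Box (q \to \neg (q \lor s)) is true at 0.
      At 1: \Box (q \to \neg (q \lor s)) is false, so \neg \Box (q \to \neg (q \lor s)) is true.

Yes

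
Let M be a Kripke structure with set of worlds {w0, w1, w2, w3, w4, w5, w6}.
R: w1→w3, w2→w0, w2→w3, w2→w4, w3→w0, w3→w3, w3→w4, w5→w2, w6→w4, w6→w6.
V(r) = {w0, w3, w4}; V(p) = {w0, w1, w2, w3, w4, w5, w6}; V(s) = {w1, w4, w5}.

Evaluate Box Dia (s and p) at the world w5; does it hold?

At w5: Box Dia (s and p) requires Dia (s and p) at every successor {w2}.
    At w2: Dia (s and p) requires s and p at some successor in {w0, w3, w4}.
      s and p holds at w4, so Dia (s and p) is true at w2.
So Box Dia (s and p) is true at w5.

Yes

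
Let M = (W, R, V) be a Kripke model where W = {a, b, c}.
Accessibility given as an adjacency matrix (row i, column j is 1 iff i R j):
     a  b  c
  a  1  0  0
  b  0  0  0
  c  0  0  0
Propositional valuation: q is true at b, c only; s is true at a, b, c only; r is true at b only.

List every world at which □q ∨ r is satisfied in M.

Let φ = □q ∨ r. Evaluate φ at each world:
  a (successors {a}): φ is false.
  b (successors ∅): φ is true.
  c (successors ∅): φ is true.
For instance, at a:
  At a: □q is false, r is false, so □q ∨ r is false.
    At a: □q requires q at every successor {a}.
      q fails at a, so □q is false at a.
Satisfying worlds: {b, c}

b, c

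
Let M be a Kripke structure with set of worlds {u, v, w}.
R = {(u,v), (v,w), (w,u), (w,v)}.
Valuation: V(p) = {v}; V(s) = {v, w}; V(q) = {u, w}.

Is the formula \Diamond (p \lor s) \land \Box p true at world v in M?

No

At v: \Diamond (p \lor s) is true, \Box p is false, so \Diamond (p \lor s) \land \Box p is false.
  At v: \Diamond (p \lor s) requires p \lor s at some successor in {w}.
    p \lor s holds at w, so \Diamond (p \lor s) is true at v.
  At v: \Box p requires p at every successor {w}.
    p fails at w, so \Box p is false at v.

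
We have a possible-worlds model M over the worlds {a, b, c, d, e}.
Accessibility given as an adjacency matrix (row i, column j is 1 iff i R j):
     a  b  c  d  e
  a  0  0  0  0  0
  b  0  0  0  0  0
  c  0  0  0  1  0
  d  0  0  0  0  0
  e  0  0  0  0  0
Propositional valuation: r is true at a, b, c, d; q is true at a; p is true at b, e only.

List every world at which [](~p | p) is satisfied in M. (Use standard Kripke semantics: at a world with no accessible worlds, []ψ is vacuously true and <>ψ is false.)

Recall that []ψ holds at a world iff ψ holds at every accessible world, and <>ψ holds iff ψ holds at some accessible world.
Let φ = [](~p | p). Evaluate φ at each world:
  a (successors ∅): φ is true.
  b (successors ∅): φ is true.
  c (successors {d}): φ is true.
  d (successors ∅): φ is true.
  e (successors ∅): φ is true.
For instance, at c:
  At c: [](~p | p) requires ~p | p at every successor {d}.
    At d: ~p | p is true.
  So [](~p | p) is true at c.
Satisfying worlds: {a, b, c, d, e}

a, b, c, d, e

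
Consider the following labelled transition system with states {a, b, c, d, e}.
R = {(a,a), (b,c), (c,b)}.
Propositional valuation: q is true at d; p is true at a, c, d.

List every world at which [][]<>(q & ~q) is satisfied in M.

d, e

Let φ = [][]<>(q & ~q). Evaluate φ at each world:
  a (successors {a}): φ is false.
  b (successors {c}): φ is false.
  c (successors {b}): φ is false.
  d (successors ∅): φ is true.
  e (successors ∅): φ is true.
For instance, at b:
  At b: [][]<>(q & ~q) requires []<>(q & ~q) at every successor {c}.
    []<>(q & ~q) fails at c, so [][]<>(q & ~q) is false at b.
      At c: []<>(q & ~q) requires <>(q & ~q) at every successor {b}.
        <>(q & ~q) fails at b, so []<>(q & ~q) is false at c.
Satisfying worlds: {d, e}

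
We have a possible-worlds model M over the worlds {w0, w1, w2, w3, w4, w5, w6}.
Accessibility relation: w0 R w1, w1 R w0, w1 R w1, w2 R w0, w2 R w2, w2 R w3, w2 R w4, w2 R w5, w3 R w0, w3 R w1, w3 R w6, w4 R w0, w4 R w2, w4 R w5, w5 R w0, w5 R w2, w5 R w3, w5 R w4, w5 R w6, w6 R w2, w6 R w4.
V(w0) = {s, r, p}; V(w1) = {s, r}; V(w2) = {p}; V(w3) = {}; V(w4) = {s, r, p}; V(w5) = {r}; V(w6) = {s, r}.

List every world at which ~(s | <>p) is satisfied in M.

Let φ = ~(s | <>p). Evaluate φ at each world:
  w0 (successors {w1}): φ is false.
  w1 (successors {w0, w1}): φ is false.
  w2 (successors {w0, w2, w3, w4, w5}): φ is false.
  w3 (successors {w0, w1, w6}): φ is false.
  w4 (successors {w0, w2, w5}): φ is false.
  w5 (successors {w0, w2, w3, w4, w6}): φ is false.
  w6 (successors {w2, w4}): φ is false.
For instance, at w5:
  At w5: s | <>p is true, so ~(s | <>p) is false.
    At w5: s is false, <>p is true, so s | <>p is true.
      At w5: <>p requires p at some successor in {w0, w2, w3, w4, w6}.
        p holds at w0, so <>p is true at w5.
Satisfying worlds: none.

none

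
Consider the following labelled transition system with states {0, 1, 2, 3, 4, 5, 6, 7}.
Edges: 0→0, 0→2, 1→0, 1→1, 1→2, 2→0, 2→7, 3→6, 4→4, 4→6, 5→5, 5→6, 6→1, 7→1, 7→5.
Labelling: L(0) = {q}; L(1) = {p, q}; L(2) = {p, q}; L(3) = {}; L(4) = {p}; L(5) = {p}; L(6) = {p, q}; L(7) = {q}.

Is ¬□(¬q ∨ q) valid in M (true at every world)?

Recall that □ψ holds at a world iff ψ holds at every accessible world, and ◇ψ holds iff ψ holds at some accessible world.
Let φ = ¬□(¬q ∨ q). Evaluate φ at each world:
  0 (successors {0, 2}): φ is false.
  1 (successors {0, 1, 2}): φ is false.
  2 (successors {0, 7}): φ is false.
  3 (successors {6}): φ is false.
  4 (successors {4, 6}): φ is false.
  5 (successors {5, 6}): φ is false.
  6 (successors {1}): φ is false.
  7 (successors {1, 5}): φ is false.
Detail at 0 (counterexample):
  At 0: □(¬q ∨ q) is true, so ¬□(¬q ∨ q) is false.
    At 0: □(¬q ∨ q) requires ¬q ∨ q at every successor {0, 2}.
      At 0: ¬q ∨ q is true.
      At 2: ¬q ∨ q is true.
    So □(¬q ∨ q) is true at 0.

No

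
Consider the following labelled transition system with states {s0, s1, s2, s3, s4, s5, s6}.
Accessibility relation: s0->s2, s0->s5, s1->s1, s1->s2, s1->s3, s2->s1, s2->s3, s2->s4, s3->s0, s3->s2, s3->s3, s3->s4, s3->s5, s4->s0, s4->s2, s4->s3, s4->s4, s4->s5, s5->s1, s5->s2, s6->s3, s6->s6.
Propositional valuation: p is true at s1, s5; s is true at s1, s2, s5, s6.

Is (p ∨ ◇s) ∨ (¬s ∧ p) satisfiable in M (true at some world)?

Let φ = (p ∨ ◇s) ∨ (¬s ∧ p). Evaluate φ at each world:
  s0 (successors {s2, s5}): φ is true.
  s1 (successors {s1, s2, s3}): φ is true.
  s2 (successors {s1, s3, s4}): φ is true.
  s3 (successors {s0, s2, s3, s4, s5}): φ is true.
  s4 (successors {s0, s2, s3, s4, s5}): φ is true.
  s5 (successors {s1, s2}): φ is true.
  s6 (successors {s3, s6}): φ is true.
Detail at s0 (witness):
  At s0: p ∨ ◇s is true, ¬s ∧ p is false, so (p ∨ ◇s) ∨ (¬s ∧ p) is true.
    At s0: p is false, ◇s is true, so p ∨ ◇s is true.
      At s0: ◇s requires s at some successor in {s2, s5}.
        s holds at s2, so ◇s is true at s0.

Yes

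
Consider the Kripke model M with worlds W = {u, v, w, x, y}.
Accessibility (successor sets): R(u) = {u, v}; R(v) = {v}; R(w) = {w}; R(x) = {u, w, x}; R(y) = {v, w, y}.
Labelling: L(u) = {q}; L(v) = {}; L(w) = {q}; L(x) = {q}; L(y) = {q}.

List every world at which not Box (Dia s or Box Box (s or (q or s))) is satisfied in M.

u, v, x, y

Recall that Box ψ holds at a world iff ψ holds at every accessible world, and Dia ψ holds iff ψ holds at some accessible world.
Let φ = not Box (Dia s or Box Box (s or (q or s))). Evaluate φ at each world:
  u (successors {u, v}): φ is true.
  v (successors {v}): φ is true.
  w (successors {w}): φ is false.
  x (successors {u, w, x}): φ is true.
  y (successors {v, w, y}): φ is true.
For instance, at w:
  At w: Box (Dia s or Box Box (s or (q or s))) is true, so not Box (Dia s or Box Box (s or (q or s))) is false.
    At w: Box (Dia s or Box Box (s or (q or s))) requires Dia s or Box Box (s or (q or s)) at every successor {w}.
      At w: Dia s or Box Box (s or (q or s)) is true.
    So Box (Dia s or Box Box (s or (q or s))) is true at w.
Satisfying worlds: {u, v, x, y}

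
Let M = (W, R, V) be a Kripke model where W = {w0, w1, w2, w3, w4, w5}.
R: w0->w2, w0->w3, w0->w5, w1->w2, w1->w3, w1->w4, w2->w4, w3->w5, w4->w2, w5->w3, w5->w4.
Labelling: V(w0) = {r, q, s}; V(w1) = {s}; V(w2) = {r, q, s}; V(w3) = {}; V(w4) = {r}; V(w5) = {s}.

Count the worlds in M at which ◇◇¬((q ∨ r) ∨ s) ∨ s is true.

Let φ = ◇◇¬((q ∨ r) ∨ s) ∨ s. Evaluate φ at each world:
  w0 (successors {w2, w3, w5}): φ is true.
  w1 (successors {w2, w3, w4}): φ is true.
  w2 (successors {w4}): φ is true.
  w3 (successors {w5}): φ is true.
  w4 (successors {w2}): φ is false.
  w5 (successors {w3, w4}): φ is true.
For instance, at w3:
  At w3: ◇◇¬((q ∨ r) ∨ s) is true, s is false, so ◇◇¬((q ∨ r) ∨ s) ∨ s is true.
    At w3: ◇◇¬((q ∨ r) ∨ s) requires ◇¬((q ∨ r) ∨ s) at some successor in {w5}.
      ◇¬((q ∨ r) ∨ s) holds at w5, so ◇◇¬((q ∨ r) ∨ s) is true at w3.
Satisfying worlds: {w0, w1, w2, w3, w5}

5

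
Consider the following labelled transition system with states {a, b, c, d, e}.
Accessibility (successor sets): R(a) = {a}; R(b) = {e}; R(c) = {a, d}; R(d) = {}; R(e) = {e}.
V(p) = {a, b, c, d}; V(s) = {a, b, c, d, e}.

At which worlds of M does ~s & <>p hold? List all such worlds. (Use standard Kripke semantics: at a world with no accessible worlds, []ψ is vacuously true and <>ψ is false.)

none

Let φ = ~s & <>p. Evaluate φ at each world:
  a (successors {a}): φ is false.
  b (successors {e}): φ is false.
  c (successors {a, d}): φ is false.
  d (successors ∅): φ is false.
  e (successors {e}): φ is false.
For instance, at e:
  At e: ~s is false, <>p is false, so ~s & <>p is false.
    At e: <>p requires p at some successor in {e}.
      At e: p is false.
    So <>p is false at e.
Satisfying worlds: none.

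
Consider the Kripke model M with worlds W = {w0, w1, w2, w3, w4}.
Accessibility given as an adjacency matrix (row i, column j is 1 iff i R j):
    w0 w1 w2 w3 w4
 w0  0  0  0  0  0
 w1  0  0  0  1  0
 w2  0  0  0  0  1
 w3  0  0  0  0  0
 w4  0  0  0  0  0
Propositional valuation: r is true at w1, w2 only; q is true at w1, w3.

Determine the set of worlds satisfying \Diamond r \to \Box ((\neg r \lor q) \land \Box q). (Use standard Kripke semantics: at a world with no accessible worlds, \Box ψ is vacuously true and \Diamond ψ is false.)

w0, w1, w2, w3, w4

Recall that \Box ψ holds at a world iff ψ holds at every accessible world, and \Diamond ψ holds iff ψ holds at some accessible world.
Let φ = \Diamond r \to \Box ((\neg r \lor q) \land \Box q). Evaluate φ at each world:
  w0 (successors ∅): φ is true.
  w1 (successors {w3}): φ is true.
  w2 (successors {w4}): φ is true.
  w3 (successors ∅): φ is true.
  w4 (successors ∅): φ is true.
For instance, at w1:
  At w1: \Diamond r is false, \Box ((\neg r \lor q) \land \Box q) is true, so \Diamond r \to \Box ((\neg r \lor q) \land \Box q) is true.
    At w1: \Diamond r requires r at some successor in {w3}.
      At w3: r is false.
    So \Diamond r is false at w1.
    At w1: \Box ((\neg r \lor q) \land \Box q) requires (\neg r \lor q) \land \Box q at every successor {w3}.
      At w3: (\neg r \lor q) \land \Box q is true.
    So \Box ((\neg r \lor q) \land \Box q) is true at w1.
Satisfying worlds: {w0, w1, w2, w3, w4}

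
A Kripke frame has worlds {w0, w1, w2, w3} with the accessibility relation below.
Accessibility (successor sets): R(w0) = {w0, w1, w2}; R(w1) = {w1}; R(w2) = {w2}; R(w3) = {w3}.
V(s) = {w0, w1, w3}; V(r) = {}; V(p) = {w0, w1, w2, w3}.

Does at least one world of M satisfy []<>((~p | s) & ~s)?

No

Let φ = []<>((~p | s) & ~s). Evaluate φ at each world:
  w0 (successors {w0, w1, w2}): φ is false.
  w1 (successors {w1}): φ is false.
  w2 (successors {w2}): φ is false.
  w3 (successors {w3}): φ is false.
For instance, at w1:
  At w1: []<>((~p | s) & ~s) requires <>((~p | s) & ~s) at every successor {w1}.
    <>((~p | s) & ~s) fails at w1, so []<>((~p | s) & ~s) is false at w1.
      At w1: <>((~p | s) & ~s) requires (~p | s) & ~s at some successor in {w1}.
        At w1: (~p | s) & ~s is false.
      So <>((~p | s) & ~s) is false at w1.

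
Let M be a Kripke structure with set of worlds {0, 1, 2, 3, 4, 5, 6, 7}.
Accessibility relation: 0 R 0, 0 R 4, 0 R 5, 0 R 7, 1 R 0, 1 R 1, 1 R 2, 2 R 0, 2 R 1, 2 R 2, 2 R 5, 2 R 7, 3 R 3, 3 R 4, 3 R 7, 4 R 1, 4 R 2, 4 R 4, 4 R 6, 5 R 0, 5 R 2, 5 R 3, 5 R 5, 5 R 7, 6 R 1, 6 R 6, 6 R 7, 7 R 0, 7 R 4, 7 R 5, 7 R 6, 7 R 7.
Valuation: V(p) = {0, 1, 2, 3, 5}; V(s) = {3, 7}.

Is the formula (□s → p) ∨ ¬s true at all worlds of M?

Let φ = (□s → p) ∨ ¬s. Evaluate φ at each world:
  0 (successors {0, 4, 5, 7}): φ is true.
  1 (successors {0, 1, 2}): φ is true.
  2 (successors {0, 1, 2, 5, 7}): φ is true.
  3 (successors {3, 4, 7}): φ is true.
  4 (successors {1, 2, 4, 6}): φ is true.
  5 (successors {0, 2, 3, 5, 7}): φ is true.
  6 (successors {1, 6, 7}): φ is true.
  7 (successors {0, 4, 5, 6, 7}): φ is true.
For instance, at 2:
  At 2: □s → p is true, ¬s is true, so (□s → p) ∨ ¬s is true.
    At 2: □s is false, p is true, so □s → p is true.
      At 2: □s requires s at every successor {0, 1, 2, 5, 7}.
        s fails at 0, so □s is false at 2.

Yes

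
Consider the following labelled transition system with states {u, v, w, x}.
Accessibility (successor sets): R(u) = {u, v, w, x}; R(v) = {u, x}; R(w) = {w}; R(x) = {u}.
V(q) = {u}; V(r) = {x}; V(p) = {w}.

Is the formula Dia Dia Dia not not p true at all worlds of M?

Yes

Recall that Dia ψ holds at a world iff ψ holds at some accessible world.
Let φ = Dia Dia Dia not not p. Evaluate φ at each world:
  u (successors {u, v, w, x}): φ is true.
  v (successors {u, x}): φ is true.
  w (successors {w}): φ is true.
  x (successors {u}): φ is true.
For instance, at x:
  At x: Dia Dia Dia not not p requires Dia Dia not not p at some successor in {u}.
    Dia Dia not not p holds at u, so Dia Dia Dia not not p is true at x.
      At u: Dia Dia not not p requires Dia not not p at some successor in {u, v, w, x}.
        Dia not not p holds at u, so Dia Dia not not p is true at u.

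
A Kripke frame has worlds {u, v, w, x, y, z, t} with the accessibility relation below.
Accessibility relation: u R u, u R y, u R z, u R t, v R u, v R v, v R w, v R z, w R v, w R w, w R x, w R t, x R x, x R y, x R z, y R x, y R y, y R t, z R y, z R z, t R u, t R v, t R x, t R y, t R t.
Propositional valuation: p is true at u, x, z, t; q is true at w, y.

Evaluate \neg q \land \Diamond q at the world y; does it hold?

No

Recall that \Diamond ψ holds at a world iff ψ holds at some accessible world.
At y: \neg q is false, \Diamond q is true, so \neg q \land \Diamond q is false.
  At y: \Diamond q requires q at some successor in {x, y, t}.
    q holds at y, so \Diamond q is true at y.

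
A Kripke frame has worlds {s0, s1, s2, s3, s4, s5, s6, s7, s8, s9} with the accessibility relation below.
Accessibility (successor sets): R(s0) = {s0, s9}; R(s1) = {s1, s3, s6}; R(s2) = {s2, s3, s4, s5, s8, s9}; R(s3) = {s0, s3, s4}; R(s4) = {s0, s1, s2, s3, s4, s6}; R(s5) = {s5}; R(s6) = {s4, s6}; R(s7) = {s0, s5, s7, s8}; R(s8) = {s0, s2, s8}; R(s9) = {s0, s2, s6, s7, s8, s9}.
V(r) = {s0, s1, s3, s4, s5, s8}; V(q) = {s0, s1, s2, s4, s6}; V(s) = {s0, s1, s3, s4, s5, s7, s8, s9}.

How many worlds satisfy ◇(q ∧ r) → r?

Let φ = ◇(q ∧ r) → r. Evaluate φ at each world:
  s0 (successors {s0, s9}): φ is true.
  s1 (successors {s1, s3, s6}): φ is true.
  s2 (successors {s2, s3, s4, s5, s8, s9}): φ is false.
  s3 (successors {s0, s3, s4}): φ is true.
  s4 (successors {s0, s1, s2, s3, s4, s6}): φ is true.
  s5 (successors {s5}): φ is true.
  s6 (successors {s4, s6}): φ is false.
  s7 (successors {s0, s5, s7, s8}): φ is false.
  s8 (successors {s0, s2, s8}): φ is true.
  s9 (successors {s0, s2, s6, s7, s8, s9}): φ is false.
For instance, at s1:
  At s1: ◇(q ∧ r) is true, r is true, so ◇(q ∧ r) → r is true.
    At s1: ◇(q ∧ r) requires q ∧ r at some successor in {s1, s3, s6}.
      q ∧ r holds at s1, so ◇(q ∧ r) is true at s1.
Satisfying worlds: {s0, s1, s3, s4, s5, s8}

6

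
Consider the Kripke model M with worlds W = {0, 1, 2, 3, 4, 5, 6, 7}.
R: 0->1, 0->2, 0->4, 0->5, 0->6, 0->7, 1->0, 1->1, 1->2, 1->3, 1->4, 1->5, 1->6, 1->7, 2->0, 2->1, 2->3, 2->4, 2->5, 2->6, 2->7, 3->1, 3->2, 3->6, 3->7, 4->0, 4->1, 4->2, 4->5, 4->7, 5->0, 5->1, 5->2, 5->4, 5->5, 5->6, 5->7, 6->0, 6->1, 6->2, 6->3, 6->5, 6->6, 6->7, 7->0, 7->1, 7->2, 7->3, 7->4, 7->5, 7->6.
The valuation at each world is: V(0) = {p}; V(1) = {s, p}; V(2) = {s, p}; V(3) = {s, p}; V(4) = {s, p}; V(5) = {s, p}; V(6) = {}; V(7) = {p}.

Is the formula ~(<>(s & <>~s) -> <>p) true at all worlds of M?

No

Let φ = ~(<>(s & <>~s) -> <>p). Evaluate φ at each world:
  0 (successors {1, 2, 4, 5, 6, 7}): φ is false.
  1 (successors {0, 1, 2, 3, 4, 5, 6, 7}): φ is false.
  2 (successors {0, 1, 3, 4, 5, 6, 7}): φ is false.
  3 (successors {1, 2, 6, 7}): φ is false.
  4 (successors {0, 1, 2, 5, 7}): φ is false.
  5 (successors {0, 1, 2, 4, 5, 6, 7}): φ is false.
  6 (successors {0, 1, 2, 3, 5, 6, 7}): φ is false.
  7 (successors {0, 1, 2, 3, 4, 5, 6}): φ is false.
Detail at 0 (counterexample):
  At 0: <>(s & <>~s) -> <>p is true, so ~(<>(s & <>~s) -> <>p) is false.
    At 0: <>(s & <>~s) is true, <>p is true, so <>(s & <>~s) -> <>p is true.
      At 0: <>(s & <>~s) requires s & <>~s at some successor in {1, 2, 4, 5, 6, 7}.
        s & <>~s holds at 1, so <>(s & <>~s) is true at 0.
      At 0: <>p requires p at some successor in {1, 2, 4, 5, 6, 7}.
        p holds at 1, so <>p is true at 0.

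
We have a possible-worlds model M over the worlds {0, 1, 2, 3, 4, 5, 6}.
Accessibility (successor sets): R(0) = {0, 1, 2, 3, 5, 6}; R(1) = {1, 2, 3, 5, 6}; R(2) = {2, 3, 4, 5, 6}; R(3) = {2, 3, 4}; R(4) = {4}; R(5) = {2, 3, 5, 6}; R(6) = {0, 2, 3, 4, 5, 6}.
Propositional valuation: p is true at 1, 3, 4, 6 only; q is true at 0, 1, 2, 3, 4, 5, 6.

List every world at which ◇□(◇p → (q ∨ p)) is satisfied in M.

0, 1, 2, 3, 4, 5, 6

Let φ = ◇□(◇p → (q ∨ p)). Evaluate φ at each world:
  0 (successors {0, 1, 2, 3, 5, 6}): φ is true.
  1 (successors {1, 2, 3, 5, 6}): φ is true.
  2 (successors {2, 3, 4, 5, 6}): φ is true.
  3 (successors {2, 3, 4}): φ is true.
  4 (successors {4}): φ is true.
  5 (successors {2, 3, 5, 6}): φ is true.
  6 (successors {0, 2, 3, 4, 5, 6}): φ is true.
For instance, at 0:
  At 0: ◇□(◇p → (q ∨ p)) requires □(◇p → (q ∨ p)) at some successor in {0, 1, 2, 3, 5, 6}.
    □(◇p → (q ∨ p)) holds at 0, so ◇□(◇p → (q ∨ p)) is true at 0.
      At 0: □(◇p → (q ∨ p)) requires ◇p → (q ∨ p) at every successor {0, 1, 2, 3, 5, 6}.
        At 0: ◇p → (q ∨ p) is true.
        At 1: ◇p → (q ∨ p) is true.
        At 2: ◇p → (q ∨ p) is true.
        At 3: ◇p → (q ∨ p) is true.
        At 5: ◇p → (q ∨ p) is true.
        At 6: ◇p → (q ∨ p) is true.
      So □(◇p → (q ∨ p)) is true at 0.
Satisfying worlds: {0, 1, 2, 3, 4, 5, 6}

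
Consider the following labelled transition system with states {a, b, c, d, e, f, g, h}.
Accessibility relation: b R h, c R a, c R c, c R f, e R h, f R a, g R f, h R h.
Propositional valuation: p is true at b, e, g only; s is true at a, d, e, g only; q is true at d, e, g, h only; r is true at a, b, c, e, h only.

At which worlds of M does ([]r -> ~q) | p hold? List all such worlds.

a, b, c, e, f, g

Recall that []ψ holds at a world iff ψ holds at every accessible world, and <>ψ holds iff ψ holds at some accessible world.
Let φ = ([]r -> ~q) | p. Evaluate φ at each world:
  a (successors ∅): φ is true.
  b (successors {h}): φ is true.
  c (successors {a, c, f}): φ is true.
  d (successors ∅): φ is false.
  e (successors {h}): φ is true.
  f (successors {a}): φ is true.
  g (successors {f}): φ is true.
  h (successors {h}): φ is false.
For instance, at c:
  At c: []r -> ~q is true, p is false, so ([]r -> ~q) | p is true.
    At c: []r is false, ~q is true, so []r -> ~q is true.
      At c: []r requires r at every successor {a, c, f}.
        r fails at f, so []r is false at c.
Satisfying worlds: {a, b, c, e, f, g}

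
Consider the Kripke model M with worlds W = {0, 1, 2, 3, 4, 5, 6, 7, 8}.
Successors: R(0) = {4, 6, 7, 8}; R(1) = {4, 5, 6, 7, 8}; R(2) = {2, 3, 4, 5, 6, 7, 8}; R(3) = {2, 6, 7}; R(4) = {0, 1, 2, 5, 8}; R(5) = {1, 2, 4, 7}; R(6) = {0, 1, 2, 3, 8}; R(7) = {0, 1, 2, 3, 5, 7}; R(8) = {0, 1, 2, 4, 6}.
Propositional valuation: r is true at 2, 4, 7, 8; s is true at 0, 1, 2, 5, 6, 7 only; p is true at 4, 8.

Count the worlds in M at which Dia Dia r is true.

Let φ = Dia Dia r. Evaluate φ at each world:
  0 (successors {4, 6, 7, 8}): φ is true.
  1 (successors {4, 5, 6, 7, 8}): φ is true.
  2 (successors {2, 3, 4, 5, 6, 7, 8}): φ is true.
  3 (successors {2, 6, 7}): φ is true.
  4 (successors {0, 1, 2, 5, 8}): φ is true.
  5 (successors {1, 2, 4, 7}): φ is true.
  6 (successors {0, 1, 2, 3, 8}): φ is true.
  7 (successors {0, 1, 2, 3, 5, 7}): φ is true.
  8 (successors {0, 1, 2, 4, 6}): φ is true.
For instance, at 8:
  At 8: Dia Dia r requires Dia r at some successor in {0, 1, 2, 4, 6}.
    Dia r holds at 0, so Dia Dia r is true at 8.
      At 0: Dia r requires r at some successor in {4, 6, 7, 8}.
        r holds at 4, so Dia r is true at 0.
Satisfying worlds: {0, 1, 2, 3, 4, 5, 6, 7, 8}

9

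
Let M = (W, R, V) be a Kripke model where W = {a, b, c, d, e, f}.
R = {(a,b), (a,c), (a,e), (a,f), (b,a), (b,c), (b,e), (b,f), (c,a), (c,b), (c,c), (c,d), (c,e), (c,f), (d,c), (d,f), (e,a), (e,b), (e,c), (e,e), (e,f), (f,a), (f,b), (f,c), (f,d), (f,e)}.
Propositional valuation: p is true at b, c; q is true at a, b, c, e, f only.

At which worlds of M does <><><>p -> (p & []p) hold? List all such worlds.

none

Let φ = <><><>p -> (p & []p). Evaluate φ at each world:
  a (successors {b, c, e, f}): φ is false.
  b (successors {a, c, e, f}): φ is false.
  c (successors {a, b, c, d, e, f}): φ is false.
  d (successors {c, f}): φ is false.
  e (successors {a, b, c, e, f}): φ is false.
  f (successors {a, b, c, d, e}): φ is false.
For instance, at d:
  At d: <><><>p is true, p & []p is false, so <><><>p -> (p & []p) is false.
    At d: <><><>p requires <><>p at some successor in {c, f}.
      <><>p holds at c, so <><><>p is true at d.
    At d: p is false, []p is false, so p & []p is false.
      At d: []p requires p at every successor {c, f}.
        p fails at f, so []p is false at d.
Satisfying worlds: none.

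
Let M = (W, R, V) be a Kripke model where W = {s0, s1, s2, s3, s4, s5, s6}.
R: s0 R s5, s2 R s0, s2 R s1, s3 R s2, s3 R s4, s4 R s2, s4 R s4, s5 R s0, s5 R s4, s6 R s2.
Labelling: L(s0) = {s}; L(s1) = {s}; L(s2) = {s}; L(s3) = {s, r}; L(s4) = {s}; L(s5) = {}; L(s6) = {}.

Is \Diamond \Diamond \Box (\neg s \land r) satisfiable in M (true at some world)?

Yes

Recall that \Box ψ holds at a world iff ψ holds at every accessible world, and \Diamond ψ holds iff ψ holds at some accessible world.
Let φ = \Diamond \Diamond \Box (\neg s \land r). Evaluate φ at each world:
  s0 (successors {s5}): φ is false.
  s1 (successors ∅): φ is false.
  s2 (successors {s0, s1}): φ is false.
  s3 (successors {s2, s4}): φ is true.
  s4 (successors {s2, s4}): φ is true.
  s5 (successors {s0, s4}): φ is false.
  s6 (successors {s2}): φ is true.
Detail at s3 (witness):
  At s3: \Diamond \Diamond \Box (\neg s \land r) requires \Diamond \Box (\neg s \land r) at some successor in {s2, s4}.
    \Diamond \Box (\neg s \land r) holds at s2, so \Diamond \Diamond \Box (\neg s \land r) is true at s3.
      At s2: \Diamond \Box (\neg s \land r) requires \Box (\neg s \land r) at some successor in {s0, s1}.
        \Box (\neg s \land r) holds at s1, so \Diamond \Box (\neg s \land r) is true at s2.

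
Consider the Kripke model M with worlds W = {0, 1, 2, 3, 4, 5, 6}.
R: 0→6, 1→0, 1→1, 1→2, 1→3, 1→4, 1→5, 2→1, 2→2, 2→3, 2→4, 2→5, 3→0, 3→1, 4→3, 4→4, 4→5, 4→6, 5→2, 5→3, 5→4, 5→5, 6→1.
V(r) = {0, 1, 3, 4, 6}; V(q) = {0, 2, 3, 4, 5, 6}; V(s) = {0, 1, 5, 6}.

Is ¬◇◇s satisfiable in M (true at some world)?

Let φ = ¬◇◇s. Evaluate φ at each world:
  0 (successors {6}): φ is false.
  1 (successors {0, 1, 2, 3, 4, 5}): φ is false.
  2 (successors {1, 2, 3, 4, 5}): φ is false.
  3 (successors {0, 1}): φ is false.
  4 (successors {3, 4, 5, 6}): φ is false.
  5 (successors {2, 3, 4, 5}): φ is false.
  6 (successors {1}): φ is false.
For instance, at 6:
  At 6: ◇◇s is true, so ¬◇◇s is false.
    At 6: ◇◇s requires ◇s at some successor in {1}.
      ◇s holds at 1, so ◇◇s is true at 6.

No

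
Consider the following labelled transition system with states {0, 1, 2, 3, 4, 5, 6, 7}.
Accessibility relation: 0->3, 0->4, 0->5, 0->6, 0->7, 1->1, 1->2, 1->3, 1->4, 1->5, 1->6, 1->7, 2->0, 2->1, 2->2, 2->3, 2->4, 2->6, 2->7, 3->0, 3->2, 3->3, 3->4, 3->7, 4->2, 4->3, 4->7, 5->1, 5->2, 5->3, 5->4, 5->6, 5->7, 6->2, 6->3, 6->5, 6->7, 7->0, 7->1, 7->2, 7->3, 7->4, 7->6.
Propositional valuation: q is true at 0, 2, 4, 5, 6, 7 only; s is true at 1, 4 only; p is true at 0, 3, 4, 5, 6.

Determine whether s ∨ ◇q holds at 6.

Yes

At 6: s is false, ◇q is true, so s ∨ ◇q is true.
  At 6: ◇q requires q at some successor in {2, 3, 5, 7}.
    q holds at 2, so ◇q is true at 6.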